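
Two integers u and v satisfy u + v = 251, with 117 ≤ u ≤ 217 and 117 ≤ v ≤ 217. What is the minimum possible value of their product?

uv = u(251 − u) is concave in u, so over [117, 134] it is minimized at an endpoint.
The extreme feasible split is u = 117, v = 134, giving uv = 15678.

15678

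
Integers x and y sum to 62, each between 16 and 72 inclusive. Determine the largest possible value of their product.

961

With x + y fixed, xy peaks when the two are closest together.
Taking x = 31 and y = 31 (both in [16, 72]) gives xy = 961.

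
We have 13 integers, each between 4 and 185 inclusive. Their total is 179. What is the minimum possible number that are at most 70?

12

If only k of them are at most 70, the other 13 − k are at least 71, so the total is at least (13 − k)·71 + k·4.
This is ≤ 179, so (13 − k)·71 + 4k ≤ 179, which gives k ≥ 12.
Exactly 12 works: 12 values at 4 and 1 at 71 total 119; raise one of the low values by 60 (still ≤ 70) to hit 179.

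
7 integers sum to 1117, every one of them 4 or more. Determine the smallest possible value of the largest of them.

The average is 1117/7 > 159, so not all 7 can be 159 or less; the largest is ≥ 160.
Equality holds with 4 values of 160 and 3 values of 159.

160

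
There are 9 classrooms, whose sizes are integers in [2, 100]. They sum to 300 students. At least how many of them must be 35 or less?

1

Let j be the number exceeding 35. Then the total is ≥ 36·j + 2·(9 − j) = 18 + 34j.
So 34j ≤ 282 and j ≤ 8; hence at least 9 − 8 = 1 are ≤ 35.
Exactly 1 works: 1 value at 2 and 8 at 36 total 290; raise one of the low values by 10 (still ≤ 35) to hit 300.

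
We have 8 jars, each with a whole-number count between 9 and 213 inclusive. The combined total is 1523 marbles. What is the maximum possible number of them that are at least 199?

7

Suppose k of them are at least 199. Those contribute at least 199 each and the other 8 − k at least 9 each.
So the total is at least 199k + 9(8 − k) = 72 + 190k. This must be ≤ 1523, giving k ≤ 7.
k = 7 is achieved by 7 values at 199 and 1 at 9, total 1402; add 121 to one value (staying below 199) to reach 1523.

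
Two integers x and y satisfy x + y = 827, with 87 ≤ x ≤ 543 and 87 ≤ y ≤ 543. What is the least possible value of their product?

154212

Since x + y is fixed, pushing one of them to its bound minimizes the product.
At the endpoint x = 284, y = 827 − 284 = 543, so xy = 284 × 543 = 154212.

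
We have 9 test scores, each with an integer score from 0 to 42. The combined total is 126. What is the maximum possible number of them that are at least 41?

Suppose k of them are at least 41. Those contribute at least 41 each and the other 9 − k at least 0 each.
So the total is at least 41k + 0(9 − k) = 0 + 41k. This must be ≤ 126, giving k ≤ 3.
k = 3 is achieved by 3 values at 41 and 6 at 0, total 123; add 3 to one value (staying below 41) to reach 126.

3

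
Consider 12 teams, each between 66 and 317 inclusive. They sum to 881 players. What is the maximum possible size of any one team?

155

To make one team as large as possible, make the other 11 as small as possible.
The other 11 contribute at least 11 × 66 = 726, leaving at most 881 − 726 = 155.
Since 155 ≤ 317, this is achievable: one at 155 and 11 at 66.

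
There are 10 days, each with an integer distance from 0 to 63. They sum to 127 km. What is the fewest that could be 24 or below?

Each value above 24 is at least 25, contributing at least 25 − 0 = 25 above the floor 0.
The sum exceeds the floor total 0 by 127, so at most ⌊127/25⌋ = 5 exceed 24, and at least 5 are ≤ 24.
Exactly 5 works: 5 values at 0 and 5 at 25 total 125; raise one of the low values by 2 (still ≤ 24) to hit 127.

5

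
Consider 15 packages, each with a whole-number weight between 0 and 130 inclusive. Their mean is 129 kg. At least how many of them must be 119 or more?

14

The total is 15 × 129 = 1935.
Suppose at most 15 − j of them reach 119; then j values are ≤ 118 and the rest ≤ 130.
The total is then ≤ 118·j + 130·(15 − j) = 1950 − 12j. For this to be ≥ 1935 we need j ≤ 1, so at least 15 − 1 = 14 must reach 119.
Exactly 14 works: 14 values at 130 and 1 at 118 total 1938; lower one of the high values by 3 (still ≥ 119) to hit 1935.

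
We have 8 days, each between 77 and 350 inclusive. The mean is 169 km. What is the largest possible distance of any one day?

Maximizing one value means minimizing the remaining 7.
The total is 8 × 169 = 1352.
The other 7 contribute at least 7 × 77 = 539, leaving at most 1352 − 539 = 813.
But each day is capped at 350, so the maximum is 350.
Achievable: one at 350 and the other 7 totalling 1002, which fits since 7 × 77 ≤ 1002 ≤ 7 × 350.

350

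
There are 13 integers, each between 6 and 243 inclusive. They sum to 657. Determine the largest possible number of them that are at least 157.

If k of the values are ≥ 157, the total is ≥ 157k + 6(13 − k).
Setting 157k + 6(13 − k) ≤ 657 gives 151k ≤ 579, so k ≤ 3.
k = 3 is achieved by 3 values at 157 and 10 at 6, total 531; add 126 to one value (staying below 157) to reach 657.

3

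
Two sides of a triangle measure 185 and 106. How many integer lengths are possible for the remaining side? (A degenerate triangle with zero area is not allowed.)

211

The triangle inequality gives |185 − 106| < c < 185 + 106, i.e. 79 < c < 291.
So c can be any integer from 80 to 290: 211 values.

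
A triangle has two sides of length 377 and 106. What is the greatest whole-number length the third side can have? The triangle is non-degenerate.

482

The third side must be less than 377 + 106 = 483.
The largest integer below 483 is 482.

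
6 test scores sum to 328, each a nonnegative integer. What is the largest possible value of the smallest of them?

54

The 6 values sum to 328, so their minimum is at most ⌊328/6⌋ = 54.
Equality holds with 2 values of 54 and 4 values of 55.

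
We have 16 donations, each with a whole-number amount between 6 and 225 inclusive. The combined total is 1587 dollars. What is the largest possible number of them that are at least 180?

Suppose k of them are at least 180. Those contribute at least 180 each and the other 16 − k at least 6 each.
So the total is at least 180k + 6(16 − k) = 96 + 174k. This must be ≤ 1587, giving k ≤ 8.
k = 8 is achieved by 8 values at 180 and 8 at 6, total 1488; add 99 to one value (staying below 180) to reach 1587.

8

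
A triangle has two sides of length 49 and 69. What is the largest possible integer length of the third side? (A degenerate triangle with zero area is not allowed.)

The third side must be less than 49 + 69 = 118.
The largest integer below 118 is 117.

117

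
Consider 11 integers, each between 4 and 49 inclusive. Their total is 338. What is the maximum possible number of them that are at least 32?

Suppose k of them are at least 32. Those contribute at least 32 each and the other 11 − k at least 4 each.
So the total is at least 32k + 4(11 − k) = 44 + 28k. This must be ≤ 338, giving k ≤ 10.
k = 10 is achieved by 10 values at 32 and 1 at 4, total 324; add 14 to one value (staying below 32) to reach 338.

10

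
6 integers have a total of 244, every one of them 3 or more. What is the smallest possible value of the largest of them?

The 6 values sum to 244, so their maximum is at least ⌈244/6⌉ = 41.
Achievable: 4 of them at 41 and 2 at 40 total 244.

41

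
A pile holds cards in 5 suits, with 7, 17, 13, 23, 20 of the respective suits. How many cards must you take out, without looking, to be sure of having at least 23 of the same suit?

In the worst case you take as many as possible of each suit without reaching 23: 7 + 17 + 13 + 22 + 20 = 79.
The next one must give 23 of some suit, so 79 + 1 = 80.

80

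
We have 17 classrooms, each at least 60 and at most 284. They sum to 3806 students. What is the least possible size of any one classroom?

60

Minimizing one value means maximizing the remaining 16.
The other 16 can take up 16 × 284 = 4544 ≥ 3806 − 60, so one classroom can sit at its floor of 60.
Achievable: one at 60 and the other 16 totalling 3746, which fits since 16 × 60 ≤ 3746 ≤ 16 × 284.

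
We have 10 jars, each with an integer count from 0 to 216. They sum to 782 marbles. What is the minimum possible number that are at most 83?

1

Each value above 83 is at least 84, contributing at least 84 − 0 = 84 above the floor 0.
The sum exceeds the floor total 0 by 782, so at most ⌊782/84⌋ = 9 exceed 83, and at least 1 are ≤ 83.
Exactly 1 works: 1 value at 0 and 9 at 84 total 756; raise one of the low values by 26 (still ≤ 83) to hit 782.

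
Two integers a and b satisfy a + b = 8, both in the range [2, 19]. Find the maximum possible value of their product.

16

For a fixed sum, the product ab is largest when a and b are as close as possible.
Taking a = 4 and b = 4 (both in [2, 19]) gives ab = 16.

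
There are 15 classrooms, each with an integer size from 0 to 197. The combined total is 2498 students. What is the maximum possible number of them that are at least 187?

Suppose k of them are at least 187. Those contribute at least 187 each and the other 15 − k at least 0 each.
So the total is at least 187k + 0(15 − k) = 0 + 187k. This must be ≤ 2498, giving k ≤ 13.
k = 13 is achieved by 13 values at 187 and 2 at 0, total 2431; add 67 to one value (staying below 187) to reach 2498.

13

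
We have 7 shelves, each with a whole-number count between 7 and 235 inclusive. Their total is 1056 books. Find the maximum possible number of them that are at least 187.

5

If k of the values are ≥ 187, the total is ≥ 187k + 7(7 − k).
Setting 187k + 7(7 − k) ≤ 1056 gives 180k ≤ 1007, so k ≤ 5.
k = 5 is achieved by 5 values at 187 and 2 at 7, total 949; add 107 to one value (staying below 187) to reach 1056.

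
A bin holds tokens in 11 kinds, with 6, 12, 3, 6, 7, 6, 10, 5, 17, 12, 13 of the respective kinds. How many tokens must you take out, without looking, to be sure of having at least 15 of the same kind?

In the worst case you take as many as possible of each kind without reaching 15: 6 + 12 + 3 + 6 + 7 + 6 + 10 + 5 + 14 + 12 + 13 = 94.
The next one must give 15 of some kind, so 94 + 1 = 95.

95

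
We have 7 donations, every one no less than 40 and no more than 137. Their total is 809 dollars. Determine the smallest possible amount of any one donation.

40

Minimizing one value means maximizing the remaining 6.
The other 6 can take up 6 × 137 = 822 ≥ 809 − 40, so one donation can sit at its floor of 40.
Achievable: one at 40 and the other 6 totalling 769, which fits since 6 × 40 ≤ 769 ≤ 6 × 137.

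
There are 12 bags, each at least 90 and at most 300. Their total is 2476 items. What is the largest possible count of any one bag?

To make one bag as large as possible, make the other 11 as small as possible.
The other 11 contribute at least 11 × 90 = 990, leaving at most 2476 − 990 = 1486.
But each bag is capped at 300, so the maximum is 300.
Achievable: one at 300 and the other 11 totalling 2176, which fits since 11 × 90 ≤ 2176 ≤ 11 × 300.

300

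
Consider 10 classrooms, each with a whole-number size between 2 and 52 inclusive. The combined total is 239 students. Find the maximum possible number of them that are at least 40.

5

With k values at 40 or above and the rest at least 2, the sum is at least 20 + 38k.
Since the sum is 239, we need 38k ≤ 219, i.e. k ≤ 5.
k = 5 is achieved by 5 values at 40 and 5 at 2, total 210; add 29 to one value (staying below 40) to reach 239.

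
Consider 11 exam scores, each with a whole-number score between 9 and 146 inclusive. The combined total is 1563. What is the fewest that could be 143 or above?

If only k of them are at least 143, the other 11 − k are at most 142, so the total is at most k·146 + (11 − k)·142.
This must reach 1563, so k·146 + (11 − k)·142 ≥ 1563, giving k ≥ 1.
Exactly 1 works: 1 value at 146 and 10 at 142 total 1566; lower one of the high values by 3 (still ≥ 143) to hit 1563.

1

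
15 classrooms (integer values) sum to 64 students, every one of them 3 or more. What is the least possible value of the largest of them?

If every one of the 15 were at most 4, the total would be at most 15 × 4 = 60 < 64.
Taking 11 copies of 4 and 4 copies of 5 gives exactly 64, so 5 is attained.

5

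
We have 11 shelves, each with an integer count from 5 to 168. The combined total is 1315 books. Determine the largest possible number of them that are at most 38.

Suppose k of them are at most 38. Those contribute at most 38 each and the rest at most 168 each.
So the total is at most 38k + 168(11 − k) = 1848 − 130k. This must still be ≥ 1315, so k ≤ 4.
k = 4 is achieved by 4 values at 38 and 7 at 168, total 1328; lower one of the 168's by 13 (still > 38) to reach 1315.

4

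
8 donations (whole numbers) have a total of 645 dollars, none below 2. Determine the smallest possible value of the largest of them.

If every one of the 8 were at most 80, the total would be at most 8 × 80 = 640 < 645.
Achievable: 5 of them at 81 and 3 at 80 total 645.

81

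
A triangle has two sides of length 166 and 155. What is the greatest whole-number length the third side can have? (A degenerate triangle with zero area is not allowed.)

320

The third side must be less than 166 + 155 = 321.
The largest integer below 321 is 320.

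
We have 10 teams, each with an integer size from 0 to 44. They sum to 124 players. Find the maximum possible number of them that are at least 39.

3

With k values at 39 or above and the rest at least 0, the sum is at least 0 + 39k.
Since the sum is 124, we need 39k ≤ 124, i.e. k ≤ 3.
k = 3 is achieved by 3 values at 39 and 7 at 0, total 117; add 7 to one value (staying below 39) to reach 124.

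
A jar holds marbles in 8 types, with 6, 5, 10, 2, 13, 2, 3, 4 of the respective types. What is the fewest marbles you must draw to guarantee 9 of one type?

In the worst case you take as many as possible of each type without reaching 9: 6 + 5 + 8 + 2 + 8 + 2 + 3 + 4 = 38.
The next one must give 9 of some type, so 38 + 1 = 39.

39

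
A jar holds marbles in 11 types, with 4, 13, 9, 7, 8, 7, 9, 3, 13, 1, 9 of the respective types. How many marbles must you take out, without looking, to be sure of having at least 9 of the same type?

In the worst case you take as many as possible of each type without reaching 9: 4 + 8 + 8 + 7 + 8 + 7 + 8 + 3 + 8 + 1 + 8 = 70.
The next one must give 9 of some type, so 70 + 1 = 71.

71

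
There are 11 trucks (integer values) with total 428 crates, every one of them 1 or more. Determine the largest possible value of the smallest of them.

If every one of the 11 were at least 39, the total would be at least 11 × 39 = 429 > 428.
Equality holds with 1 value of 38 and 10 values of 39.

38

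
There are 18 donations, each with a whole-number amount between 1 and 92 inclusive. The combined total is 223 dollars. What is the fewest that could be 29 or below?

If only k of them are at most 29, the other 18 − k are at least 30, so the total is at least (18 − k)·30 + k·1.
This is ≤ 223, so (18 − k)·30 + 1k ≤ 223, which gives k ≥ 11.
Exactly 11 works: 11 values at 1 and 7 at 30 total 221; raise one of the low values by 2 (still ≤ 29) to hit 223.

11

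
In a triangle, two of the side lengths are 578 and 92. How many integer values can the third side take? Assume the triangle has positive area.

The triangle inequality gives |578 − 92| < c < 578 + 92, i.e. 486 < c < 670.
So c can be any integer from 487 to 669: 183 values.

183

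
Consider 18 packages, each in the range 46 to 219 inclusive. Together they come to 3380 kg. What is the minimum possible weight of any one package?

46

To make one package as small as possible, make the other 17 as large as possible.
The other 17 can take up 17 × 219 = 3723 ≥ 3380 − 46, so one package can sit at its floor of 46.
Achievable: one at 46 and the other 17 totalling 3334, which fits since 17 × 46 ≤ 3334 ≤ 17 × 219.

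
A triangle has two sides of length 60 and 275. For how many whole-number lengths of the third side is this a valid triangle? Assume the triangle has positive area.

119

The triangle inequality gives |60 − 275| < c < 60 + 275, i.e. 215 < c < 335.
So c can be any integer from 216 to 334: 119 values.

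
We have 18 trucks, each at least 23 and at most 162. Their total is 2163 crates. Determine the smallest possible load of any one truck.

23

Minimizing one value means maximizing the remaining 17.
The other 17 can take up 17 × 162 = 2754 ≥ 2163 − 23, so one truck can sit at its floor of 23.
Achievable: one at 23 and the other 17 totalling 2140, which fits since 17 × 23 ≤ 2140 ≤ 17 × 162.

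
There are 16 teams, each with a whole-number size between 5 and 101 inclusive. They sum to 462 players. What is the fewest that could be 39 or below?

6

Each value above 39 is at least 40, contributing at least 40 − 5 = 35 above the floor 5.
The sum exceeds the floor total 80 by 382, so at most ⌊382/35⌋ = 10 exceed 39, and at least 6 are ≤ 39.
Exactly 6 works: 6 values at 5 and 10 at 40 total 430; raise one of the low values by 32 (still ≤ 39) to hit 462.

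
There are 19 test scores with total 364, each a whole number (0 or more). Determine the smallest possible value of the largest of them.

20

Some value must be at least ⌈364/19⌉ = 20, since 19 × 19 = 361 < 364.
Achievable: 3 of them at 20 and 16 at 19 total 364.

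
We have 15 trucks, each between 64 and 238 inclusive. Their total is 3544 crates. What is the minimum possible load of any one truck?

Minimizing one value means maximizing the remaining 14.
The other 14 contribute at most 14 × 238 = 3332, leaving at least 3544 − 3332 = 212.
Since 212 ≥ 64, this is achievable: one at 212 and 14 at 238.

212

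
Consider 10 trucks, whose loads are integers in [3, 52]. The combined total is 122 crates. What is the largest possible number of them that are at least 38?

Suppose k of them are at least 38. Those contribute at least 38 each and the other 10 − k at least 3 each.
So the total is at least 38k + 3(10 − k) = 30 + 35k. This must be ≤ 122, giving k ≤ 2.
k = 2 is achieved by 2 values at 38 and 8 at 3, total 100; add 22 to one value (staying below 38) to reach 122.

2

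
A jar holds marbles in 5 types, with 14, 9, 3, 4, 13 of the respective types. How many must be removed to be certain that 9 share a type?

32

In the worst case you take as many as possible of each type without reaching 9: 8 + 8 + 3 + 4 + 8 = 31.
The next one must give 9 of some type, so 31 + 1 = 32.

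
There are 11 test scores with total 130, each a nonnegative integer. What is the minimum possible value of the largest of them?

The 11 values sum to 130, so their maximum is at least ⌈130/11⌉ = 12.
Achievable: 9 of them at 12 and 2 at 11 total 130.

12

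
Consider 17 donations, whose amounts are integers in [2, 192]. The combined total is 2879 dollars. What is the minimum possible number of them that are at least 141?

10

Suppose at most 17 − j of them reach 141; then j values are ≤ 140 and the rest ≤ 192.
The total is then ≤ 140·j + 192·(17 − j) = 3264 − 52j. For this to be ≥ 2879 we need j ≤ 7, so at least 17 − 7 = 10 must reach 141.
Exactly 10 works: 10 values at 192 and 7 at 140 total 2900; lower one of the high values by 21 (still ≥ 141) to hit 2879.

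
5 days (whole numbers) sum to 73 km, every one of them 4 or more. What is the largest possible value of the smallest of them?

The average is 73/5 < 15, so some value is ≤ 14.
Taking 2 copies of 14 and 3 copies of 15 gives exactly 73, so 14 is attained.

14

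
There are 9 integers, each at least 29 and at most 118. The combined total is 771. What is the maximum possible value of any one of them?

118

Maximizing one value means minimizing the remaining 8.
The other 8 contribute at least 8 × 29 = 232, leaving at most 771 − 232 = 539.
But each integer is capped at 118, so the maximum is 118.
Achievable: one at 118 and the other 8 totalling 653, which fits since 8 × 29 ≤ 653 ≤ 8 × 118.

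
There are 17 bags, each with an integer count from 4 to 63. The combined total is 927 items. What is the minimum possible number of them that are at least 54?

Each value short of 54 is at most 53, costing at least 63 − 53 = 10 against the maximum total of 1071.
We can afford to lose at most 1071 − 927 = 144, so at most ⌊144/10⌋ = 14 fall short, and at least 3 are ≥ 54.
Exactly 3 works: 3 values at 63 and 14 at 53 total 931; lower one of the high values by 4 (still ≥ 54) to hit 927.

3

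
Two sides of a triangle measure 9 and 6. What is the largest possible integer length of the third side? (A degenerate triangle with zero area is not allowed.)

14

The third side must be less than 9 + 6 = 15.
The largest integer below 15 is 14.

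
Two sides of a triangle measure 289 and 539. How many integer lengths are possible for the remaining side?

577

The triangle inequality gives |289 − 539| < c < 289 + 539, i.e. 250 < c < 828.
So c can be any integer from 251 to 827: 577 values.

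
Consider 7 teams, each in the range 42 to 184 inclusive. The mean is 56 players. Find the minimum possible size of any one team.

42

Minimizing one value means maximizing the remaining 6.
The total is 7 × 56 = 392.
The other 6 can take up 6 × 184 = 1104 ≥ 392 − 42, so one team can sit at its floor of 42.
Achievable: one at 42 and the other 6 totalling 350, which fits since 6 × 42 ≤ 350 ≤ 6 × 184.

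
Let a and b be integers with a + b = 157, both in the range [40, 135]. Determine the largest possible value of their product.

For a fixed sum, the product ab is largest when a and b are as close as possible.
Taking a = 78 and b = 79 (both in [40, 135]) gives ab = 6162.

6162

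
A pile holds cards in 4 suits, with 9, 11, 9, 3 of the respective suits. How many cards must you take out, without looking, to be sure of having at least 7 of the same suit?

In the worst case you take as many as possible of each suit without reaching 7: 6 + 6 + 6 + 3 = 21.
The next one must give 7 of some suit, so 21 + 1 = 22.

22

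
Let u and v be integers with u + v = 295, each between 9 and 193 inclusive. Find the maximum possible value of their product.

21756

uv = u(295 − u) is maximized when u is as near 295/2 as the bounds allow.
Taking u = 147 and v = 148 (both in [9, 193]) gives uv = 21756.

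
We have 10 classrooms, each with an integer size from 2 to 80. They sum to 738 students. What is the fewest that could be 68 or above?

Suppose at most 10 − j of them reach 68; then j values are ≤ 67 and the rest ≤ 80.
The total is then ≤ 67·j + 80·(10 − j) = 800 − 13j. For this to be ≥ 738 we need j ≤ 4, so at least 10 − 4 = 6 must reach 68.
Exactly 6 works: 6 values at 80 and 4 at 67 total 748; lower one of the high values by 10 (still ≥ 68) to hit 738.

6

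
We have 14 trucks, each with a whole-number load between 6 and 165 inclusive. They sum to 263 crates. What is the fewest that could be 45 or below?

10

If only k of them are at most 45, the other 14 − k are at least 46, so the total is at least (14 − k)·46 + k·6.
This is ≤ 263, so (14 − k)·46 + 6k ≤ 263, which gives k ≥ 10.
Exactly 10 works: 10 values at 6 and 4 at 46 total 244; raise one of the low values by 19 (still ≤ 45) to hit 263.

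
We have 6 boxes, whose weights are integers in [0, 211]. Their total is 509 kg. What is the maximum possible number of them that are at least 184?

With k values at 184 or above and the rest at least 0, the sum is at least 0 + 184k.
Since the sum is 509, we need 184k ≤ 509, i.e. k ≤ 2.
k = 2 is achieved by 2 values at 184 and 4 at 0, total 368; add 141 to one value (staying below 184) to reach 509.

2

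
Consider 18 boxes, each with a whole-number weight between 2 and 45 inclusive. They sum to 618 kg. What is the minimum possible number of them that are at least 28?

If only k of them are at least 28, the other 18 − k are at most 27, so the total is at most k·45 + (18 − k)·27.
This must reach 618, so k·45 + (18 − k)·27 ≥ 618, giving k ≥ 8.
Exactly 8 works: 8 values at 45 and 10 at 27 total 630; lower one of the high values by 12 (still ≥ 28) to hit 618.

8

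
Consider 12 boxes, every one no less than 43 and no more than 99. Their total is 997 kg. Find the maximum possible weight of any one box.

99

Maximizing one value means minimizing the remaining 11.
The other 11 contribute at least 11 × 43 = 473, leaving at most 997 − 473 = 524.
But each box is capped at 99, so the maximum is 99.
Achievable: one at 99 and the other 11 totalling 898, which fits since 11 × 43 ≤ 898 ≤ 11 × 99.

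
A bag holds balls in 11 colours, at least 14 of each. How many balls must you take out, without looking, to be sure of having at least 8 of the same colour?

You could draw 7 of every colour without reaching 8 of any — 77 in all.
One more forces 8 of some colour, so 77 + 1 = 78.

78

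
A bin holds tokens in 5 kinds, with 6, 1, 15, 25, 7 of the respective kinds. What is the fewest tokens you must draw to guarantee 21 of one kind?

In the worst case you take as many as possible of each kind without reaching 21: 6 + 1 + 15 + 20 + 7 = 49.
The next one must give 21 of some kind, so 49 + 1 = 50.

50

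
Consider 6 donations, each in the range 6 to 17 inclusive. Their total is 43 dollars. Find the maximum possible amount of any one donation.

Maximizing one value means minimizing the remaining 5.
The other 5 contribute at least 5 × 6 = 30, leaving at most 43 − 30 = 13.
Since 13 ≤ 17, this is achievable: one at 13 and 5 at 6.

13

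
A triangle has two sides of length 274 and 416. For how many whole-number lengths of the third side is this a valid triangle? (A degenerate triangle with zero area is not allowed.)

547

The triangle inequality gives |274 − 416| < c < 274 + 416, i.e. 142 < c < 690.
So c can be any integer from 143 to 689: 547 values.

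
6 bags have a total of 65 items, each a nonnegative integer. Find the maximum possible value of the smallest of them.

10

The 6 values sum to 65, so their minimum is at most ⌊65/6⌋ = 10.
Equality holds with 1 value of 10 and 5 values of 11.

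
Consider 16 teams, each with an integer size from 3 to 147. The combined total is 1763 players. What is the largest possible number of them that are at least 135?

If k of the values are ≥ 135, the total is ≥ 135k + 3(16 − k).
Setting 135k + 3(16 − k) ≤ 1763 gives 132k ≤ 1715, so k ≤ 12.
k = 12 is achieved by 12 values at 135 and 4 at 3, total 1632; add 131 to one value (staying below 135) to reach 1763.

12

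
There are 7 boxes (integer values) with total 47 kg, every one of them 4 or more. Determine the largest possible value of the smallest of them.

6

The average is 47/7 < 7, so some value is ≤ 6.
Equality holds with 2 values of 6 and 5 values of 7.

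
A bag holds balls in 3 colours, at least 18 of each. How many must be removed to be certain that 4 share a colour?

In the worst case you draw 3 of each of the 3 colours: 3 × 3 = 9.
One more forces 4 of some colour, so 9 + 1 = 10.

10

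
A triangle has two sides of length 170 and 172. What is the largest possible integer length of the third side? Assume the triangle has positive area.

The third side must be less than 170 + 172 = 342.
The largest integer below 342 is 341.

341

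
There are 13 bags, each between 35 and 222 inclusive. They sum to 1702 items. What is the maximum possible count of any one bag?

222

Maximizing one value means minimizing the remaining 12.
The other 12 contribute at least 12 × 35 = 420, leaving at most 1702 − 420 = 1282.
But each bag is capped at 222, so the maximum is 222.
Achievable: one at 222 and the other 12 totalling 1480, which fits since 12 × 35 ≤ 1480 ≤ 12 × 222.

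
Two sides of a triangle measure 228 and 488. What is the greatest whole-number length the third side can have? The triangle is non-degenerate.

715

The third side must be less than 228 + 488 = 716.
The largest integer below 716 is 715.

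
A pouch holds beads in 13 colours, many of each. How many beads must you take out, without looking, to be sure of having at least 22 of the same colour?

274

In the worst case you draw 21 of each of the 13 colours: 13 × 21 = 273.
One more forces 22 of some colour, so 273 + 1 = 274.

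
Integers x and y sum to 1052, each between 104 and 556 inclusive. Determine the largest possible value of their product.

276676

With x + y fixed, xy peaks when the two are closest together.
Taking x = 526 and y = 526 (both in [104, 556]) gives xy = 276676.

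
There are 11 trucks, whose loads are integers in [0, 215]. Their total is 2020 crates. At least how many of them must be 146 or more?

7

If only k of them are at least 146, the other 11 − k are at most 145, so the total is at most k·215 + (11 − k)·145.
This must reach 2020, so k·215 + (11 − k)·145 ≥ 2020, giving k ≥ 7.
Exactly 7 works: 7 values at 215 and 4 at 145 total 2085; lower one of the high values by 65 (still ≥ 146) to hit 2020.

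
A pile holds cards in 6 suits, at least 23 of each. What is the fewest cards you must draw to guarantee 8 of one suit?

43

You could draw 7 of every suit without reaching 8 of any — 42 in all.
One more forces 8 of some suit, so 42 + 1 = 43.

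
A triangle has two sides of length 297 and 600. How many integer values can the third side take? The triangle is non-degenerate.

The triangle inequality gives |297 − 600| < c < 297 + 600, i.e. 303 < c < 897.
So c can be any integer from 304 to 896: 593 values.

593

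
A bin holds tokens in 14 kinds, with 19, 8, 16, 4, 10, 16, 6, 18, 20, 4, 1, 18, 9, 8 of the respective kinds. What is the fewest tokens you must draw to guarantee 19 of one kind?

In the worst case you take as many as possible of each kind without reaching 19: 18 + 8 + 16 + 4 + 10 + 16 + 6 + 18 + 18 + 4 + 1 + 18 + 9 + 8 = 154.
The next one must give 19 of some kind, so 154 + 1 = 155.

155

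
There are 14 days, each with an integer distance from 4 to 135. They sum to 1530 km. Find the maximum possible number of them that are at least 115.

If k of the values are ≥ 115, the total is ≥ 115k + 4(14 − k).
Setting 115k + 4(14 − k) ≤ 1530 gives 111k ≤ 1474, so k ≤ 13.
k = 13 is achieved by 13 values at 115 and 1 at 4, total 1499; add 31 to one value (staying below 115) to reach 1530.

13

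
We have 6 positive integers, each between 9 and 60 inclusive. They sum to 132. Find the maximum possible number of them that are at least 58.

1

Suppose k of them are at least 58. Those contribute at least 58 each and the other 6 − k at least 9 each.
So the total is at least 58k + 9(6 − k) = 54 + 49k. This must be ≤ 132, giving k ≤ 1.
k = 1 is achieved by 1 value at 58 and 5 at 9, total 103; add 29 to one value (staying below 58) to reach 132.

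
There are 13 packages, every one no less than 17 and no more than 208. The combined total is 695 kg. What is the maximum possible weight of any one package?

Maximizing one value means minimizing the remaining 12.
The other 12 contribute at least 12 × 17 = 204, leaving at most 695 − 204 = 491.
But each package is capped at 208, so the maximum is 208.
Achievable: one at 208 and the other 12 totalling 487, which fits since 12 × 17 ≤ 487 ≤ 12 × 208.

208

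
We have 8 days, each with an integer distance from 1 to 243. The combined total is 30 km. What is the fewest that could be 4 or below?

3

Let j be the number exceeding 4. Then the total is ≥ 5·j + 1·(8 − j) = 8 + 4j.
So 4j ≤ 22 and j ≤ 5; hence at least 8 − 5 = 3 are ≤ 4.
Exactly 3 works: 3 values at 1 and 5 at 5 total 28; raise one of the low values by 2 (still ≤ 4) to hit 30.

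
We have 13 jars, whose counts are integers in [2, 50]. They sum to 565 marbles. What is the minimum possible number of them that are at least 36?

If only k of them are at least 36, the other 13 − k are at most 35, so the total is at most k·50 + (13 − k)·35.
This must reach 565, so k·50 + (13 − k)·35 ≥ 565, giving k ≥ 8.
Exactly 8 works: 8 values at 50 and 5 at 35 total 575; lower one of the high values by 10 (still ≥ 36) to hit 565.

8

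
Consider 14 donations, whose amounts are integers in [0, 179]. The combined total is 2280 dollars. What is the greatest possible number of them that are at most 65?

Suppose k of them are at most 65. Those contribute at most 65 each and the rest at most 179 each.
So the total is at most 65k + 179(14 − k) = 2506 − 114k. This must still be ≥ 2280, so k ≤ 1.
k = 1 is achieved by 1 value at 65 and 13 at 179, total 2392; lower one of the 179's by 112 (still > 65) to reach 2280.

1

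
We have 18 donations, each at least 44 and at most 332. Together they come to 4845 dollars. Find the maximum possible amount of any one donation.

To make one donation as large as possible, make the other 17 as small as possible.
The other 17 contribute at least 17 × 44 = 748, leaving at most 4845 − 748 = 4097.
But each donation is capped at 332, so the maximum is 332.
Achievable: one at 332 and the other 17 totalling 4513, which fits since 17 × 44 ≤ 4513 ≤ 17 × 332.

332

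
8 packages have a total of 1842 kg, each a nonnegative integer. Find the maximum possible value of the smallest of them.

The 8 values sum to 1842, so their minimum is at most ⌊1842/8⌋ = 230.
Achievable: 6 of them at 230 and 2 at 231 total 1842.

230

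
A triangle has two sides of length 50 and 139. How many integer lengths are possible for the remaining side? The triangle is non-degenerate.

The triangle inequality gives |50 − 139| < c < 50 + 139, i.e. 89 < c < 189.
So c can be any integer from 90 to 188: 99 values.

99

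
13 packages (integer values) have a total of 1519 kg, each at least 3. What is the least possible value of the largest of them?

Some value must be at least ⌈1519/13⌉ = 117, since 13 × 116 = 1508 < 1519.
Achievable: 11 of them at 117 and 2 at 116 total 1519.

117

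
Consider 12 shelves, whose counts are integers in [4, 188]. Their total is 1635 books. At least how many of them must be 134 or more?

If only k of them are at least 134, the other 12 − k are at most 133, so the total is at most k·188 + (12 − k)·133.
This must reach 1635, so k·188 + (12 − k)·133 ≥ 1635, giving k ≥ 1.
Exactly 1 works: 1 value at 188 and 11 at 133 total 1651; lower one of the high values by 16 (still ≥ 134) to hit 1635.

1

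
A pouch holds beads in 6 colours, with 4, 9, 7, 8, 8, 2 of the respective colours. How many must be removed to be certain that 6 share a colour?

In the worst case you take as many as possible of each colour without reaching 6: 4 + 5 + 5 + 5 + 5 + 2 = 26.
The next one must give 6 of some colour, so 26 + 1 = 27.

27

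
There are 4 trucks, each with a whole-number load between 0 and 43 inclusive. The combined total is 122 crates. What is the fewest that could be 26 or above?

If only k of them are at least 26, the other 4 − k are at most 25, so the total is at most k·43 + (4 − k)·25.
This must reach 122, so k·43 + (4 − k)·25 ≥ 122, giving k ≥ 2.
Exactly 2 works: 2 values at 43 and 2 at 25 total 136; lower one of the high values by 14 (still ≥ 26) to hit 122.

2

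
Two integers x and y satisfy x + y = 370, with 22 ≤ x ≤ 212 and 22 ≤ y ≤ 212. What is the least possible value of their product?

Since x + y is fixed, pushing one of them to its bound minimizes the product.
The extreme feasible split is x = 158, y = 212, giving xy = 33496.

33496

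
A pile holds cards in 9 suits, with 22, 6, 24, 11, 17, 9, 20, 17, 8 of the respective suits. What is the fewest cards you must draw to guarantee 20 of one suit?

126

In the worst case you take as many as possible of each suit without reaching 20: 19 + 6 + 19 + 11 + 17 + 9 + 19 + 17 + 8 = 125.
The next one must give 20 of some suit, so 125 + 1 = 126.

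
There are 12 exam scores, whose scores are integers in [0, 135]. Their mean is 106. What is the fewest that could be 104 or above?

2

The total is 12 × 106 = 1272.
Suppose at most 12 − j of them reach 104; then j values are ≤ 103 and the rest ≤ 135.
The total is then ≤ 103·j + 135·(12 − j) = 1620 − 32j. For this to be ≥ 1272 we need j ≤ 10, so at least 12 − 10 = 2 must reach 104.
Exactly 2 works: 2 values at 135 and 10 at 103 total 1300; lower one of the high values by 28 (still ≥ 104) to hit 1272.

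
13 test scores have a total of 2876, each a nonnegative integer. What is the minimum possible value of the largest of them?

222

If every one of the 13 were at most 221, the total would be at most 13 × 221 = 2873 < 2876.
Equality holds with 3 values of 222 and 10 values of 221.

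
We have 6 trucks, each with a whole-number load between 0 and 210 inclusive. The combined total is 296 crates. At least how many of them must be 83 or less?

Each value above 83 is at least 84, contributing at least 84 − 0 = 84 above the floor 0.
The sum exceeds the floor total 0 by 296, so at most ⌊296/84⌋ = 3 exceed 83, and at least 3 are ≤ 83.
Exactly 3 works: 3 values at 0 and 3 at 84 total 252; raise one of the low values by 44 (still ≤ 83) to hit 296.

3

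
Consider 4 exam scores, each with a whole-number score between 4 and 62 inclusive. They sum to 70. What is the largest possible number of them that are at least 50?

1

Suppose k of them are at least 50. Those contribute at least 50 each and the other 4 − k at least 4 each.
So the total is at least 50k + 4(4 − k) = 16 + 46k. This must be ≤ 70, giving k ≤ 1.
k = 1 is achieved by 1 value at 50 and 3 at 4, total 62; add 8 to one value (staying below 50) to reach 70.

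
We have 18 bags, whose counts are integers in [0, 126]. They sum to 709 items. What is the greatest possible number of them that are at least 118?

6

Suppose k of them are at least 118. Those contribute at least 118 each and the other 18 − k at least 0 each.
So the total is at least 118k + 0(18 − k) = 0 + 118k. This must be ≤ 709, giving k ≤ 6.
k = 6 is achieved by 6 values at 118 and 12 at 0, total 708; add 1 to one value (staying below 118) to reach 709.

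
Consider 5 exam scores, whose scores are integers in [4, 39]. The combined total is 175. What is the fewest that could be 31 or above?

3

Suppose at most 5 − j of them reach 31; then j values are ≤ 30 and the rest ≤ 39.
The total is then ≤ 30·j + 39·(5 − j) = 195 − 9j. For this to be ≥ 175 we need j ≤ 2, so at least 5 − 2 = 3 must reach 31.
Exactly 3 works: 3 values at 39 and 2 at 30 total 177; lower one of the high values by 2 (still ≥ 31) to hit 175.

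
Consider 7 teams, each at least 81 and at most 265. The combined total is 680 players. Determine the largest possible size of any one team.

Maximizing one value means minimizing the remaining 6.
The other 6 contribute at least 6 × 81 = 486, leaving at most 680 − 486 = 194.
Since 194 ≤ 265, this is achievable: one at 194 and 6 at 81.

194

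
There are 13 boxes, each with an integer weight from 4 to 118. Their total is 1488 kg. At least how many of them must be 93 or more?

12

Suppose at most 13 − j of them reach 93; then j values are ≤ 92 and the rest ≤ 118.
The total is then ≤ 92·j + 118·(13 − j) = 1534 − 26j. For this to be ≥ 1488 we need j ≤ 1, so at least 13 − 1 = 12 must reach 93.
Exactly 12 works: 12 values at 118 and 1 at 92 total 1508; lower one of the high values by 20 (still ≥ 93) to hit 1488.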